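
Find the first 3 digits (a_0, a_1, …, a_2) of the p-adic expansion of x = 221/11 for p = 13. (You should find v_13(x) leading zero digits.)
(a_0, …, a_2) = (0, 11, 4)

v_13(221/11) = 1, so a_0 = ... = a_0 = 0. Factor out: x = 13^1 · u with u = 17/11 a unit in ℤ_13. Expand u iteratively via a_{v+i} = u_i mod 13, u_{i+1} = (u_i − a_{v+i})/13:
  u_0 = 17/11;  a_1 = 11;  u_1 = (u_0 − 11)/13 = -8/11
  u_1 = -8/11;  a_2 = 4;  u_2 = (u_1 − 4)/13 = -4/11
Digits: (0, 11, 4).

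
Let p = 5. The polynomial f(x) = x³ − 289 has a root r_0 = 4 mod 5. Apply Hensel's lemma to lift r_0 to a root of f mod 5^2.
r_1 = 4 (mod 25)

Hensel: r_{i+1} = r_i − f(r_i)/f′(r_i) mod 5^{i+2}, where f′(x) = 3x². Iterate:
  r_0 = 4 (mod 5)
  r_1 = 4 (mod 25)
Final: r = 4 with f(r) ≡ 0 mod 5^2.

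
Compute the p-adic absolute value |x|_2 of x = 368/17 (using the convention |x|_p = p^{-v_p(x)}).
|368/17|_2 = 1/16

Step 1 — compute v_2(x) by factoring powers of 2 out of the numerator and denominator: v_2(368/17) = 4. Step 2 — apply |x|_p = p^{-v_p(x)} = 2^{-4} = 1/16.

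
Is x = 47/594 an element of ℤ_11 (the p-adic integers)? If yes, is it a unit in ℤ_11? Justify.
x ∉ ℤ_11 (v_11(x) = -1 < 0)

ℤ_11 = {x ∈ ℚ_11 : v_11(x) ≥ 0} and ℤ_11^× = {x ∈ ℤ_11 : v_11(x) = 0}. Here v_11(47/594) = v_11(num) − v_11(den) = -1; compare against these criteria.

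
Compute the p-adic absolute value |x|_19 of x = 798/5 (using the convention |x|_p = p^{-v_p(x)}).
|798/5|_19 = 1/19

Step 1 — compute v_19(x) by factoring powers of 19 out of the numerator and denominator: v_19(798/5) = 1. Step 2 — apply |x|_p = p^{-v_p(x)} = 19^{-1} = 1/19.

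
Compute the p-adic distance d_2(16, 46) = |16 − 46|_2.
d_2(16, 46) = 1/2

Step 1 — x − y = 16 − 46 = -30. Step 2 — v_2(-30) = 1 (factor: -30 = −(2^1 · 15); the sign does not affect v_p). Step 3 — |x − y|_2 = 2^{-1} = 1/2.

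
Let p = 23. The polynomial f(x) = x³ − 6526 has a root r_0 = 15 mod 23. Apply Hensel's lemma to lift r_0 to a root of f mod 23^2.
r_1 = 475 (mod 529)

Hensel: r_{i+1} = r_i − f(r_i)/f′(r_i) mod 23^{i+2}, where f′(x) = 3x². Iterate:
  r_0 = 15 (mod 23)
  r_1 = 475 (mod 529)
Final: r = 475 with f(r) ≡ 0 mod 23^2.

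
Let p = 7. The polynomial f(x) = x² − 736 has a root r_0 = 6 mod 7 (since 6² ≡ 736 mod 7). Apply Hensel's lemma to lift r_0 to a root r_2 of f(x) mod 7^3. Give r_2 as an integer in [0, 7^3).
r_2 = 146 (mod 343)

Hensel's recurrence: r_{i+1} = r_i − f(r_i)·(f′(r_i))^{-1} mod 7^{i+2}, with f′(x) = 2x. Iterate:
  r_0 = 6 (mod 7)
  r_1 = 48 (mod 49)
  r_2 = 146 (mod 343)
Final: r_2 = 146, and one checks f(r_2) ≡ 0 mod 7^3.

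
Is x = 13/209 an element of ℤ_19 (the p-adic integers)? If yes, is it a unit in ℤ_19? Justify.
x ∉ ℤ_19 (v_19(x) = -1 < 0)

ℤ_19 = {x ∈ ℚ_19 : v_19(x) ≥ 0} and ℤ_19^× = {x ∈ ℤ_19 : v_19(x) = 0}. Here v_19(13/209) = v_19(num) − v_19(den) = -1; compare against these criteria.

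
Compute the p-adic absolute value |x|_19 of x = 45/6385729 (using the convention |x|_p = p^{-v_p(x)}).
|45/6385729|_19 = 130321

Step 1 — compute v_19(x) by factoring powers of 19 out of the numerator and denominator: v_19(45/6385729) = -4. Step 2 — apply |x|_p = p^{-v_p(x)} = 19^{4} = 130321.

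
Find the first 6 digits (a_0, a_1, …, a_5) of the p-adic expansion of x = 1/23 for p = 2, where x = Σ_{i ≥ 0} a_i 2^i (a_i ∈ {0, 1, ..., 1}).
(a_0, …, a_5) = (1, 1, 1, 0, 0, 1)

v_2(1/23) = 0 (numerator and denominator both coprime to 2), so x ∈ ℤ_2^×. Compute digits iteratively via a_i = x_i mod 2, x_{i+1} = (x_i − a_i)/2, with x_0 = x:
  x_0 = 1/23;  a_0 = 1;  x_1 = (x_0 − 1)/2 = -11/23
  x_1 = -11/23;  a_1 = 1;  x_2 = (x_1 − 1)/2 = -17/23
  x_2 = -17/23;  a_2 = 1;  x_3 = (x_2 − 1)/2 = -20/23
  x_3 = -20/23;  a_3 = 0;  x_4 = (x_3 − 0)/2 = -10/23
  x_4 = -10/23;  a_4 = 0;  x_5 = (x_4 − 0)/2 = -5/23
  x_5 = -5/23;  a_5 = 1;  x_6 = (x_5 − 1)/2 = -14/23
Digits: (1, 1, 1, 0, 0, 1).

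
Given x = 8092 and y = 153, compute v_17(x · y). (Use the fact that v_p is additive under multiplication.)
v_17(1238076) = 3

v_p(x) = 2 (factor: 8092 = 17^2 · 28); v_p(y) = 1 (factor: 153 = 17^1 · 9). Additivity: v_p(xy) = v_p(x) + v_p(y) = 2 + 1 = 3. (Direct check: xy = 1238076 = 17^3 · (252).)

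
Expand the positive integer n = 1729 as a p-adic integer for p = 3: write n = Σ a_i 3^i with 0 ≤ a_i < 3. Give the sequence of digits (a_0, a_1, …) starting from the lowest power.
(a_0, a_1, …) = (1, 0, 0, 1, 0, 1, 2)

Repeated division by 3 gives the digits low-to-high: 1729 = 1 + 1·3^3 + 1·3^5 + 2·3^6. Digit sequence: (1, 0, 0, 1, 0, 1, 2).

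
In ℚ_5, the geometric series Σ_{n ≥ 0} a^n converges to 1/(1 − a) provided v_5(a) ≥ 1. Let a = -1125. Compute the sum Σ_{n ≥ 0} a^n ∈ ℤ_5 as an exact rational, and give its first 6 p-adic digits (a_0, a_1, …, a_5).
Σ a^n = 1/(1 − a) = 1/1126;  first 6 digits = (1, 0, 0, 1, 3, 4)

v_5(a) = 3 ≥ 1, so the series converges in ℤ_5 to 1/(1 − a) = 1/(1 − (-1125)) = 1/1126. Expand this rational in ℤ_5: compute digits iteratively via d_i = x_i mod 5, x_{i+1} = (x_i − d_i)/5. The first 6 digits are (1, 0, 0, 1, 3, 4).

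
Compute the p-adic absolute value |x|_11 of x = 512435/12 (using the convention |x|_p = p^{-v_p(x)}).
|512435/12|_11 = 1/14641

Step 1 — compute v_11(x) by factoring powers of 11 out of the numerator and denominator: v_11(512435/12) = 4. Step 2 — apply |x|_p = p^{-v_p(x)} = 11^{-4} = 1/14641.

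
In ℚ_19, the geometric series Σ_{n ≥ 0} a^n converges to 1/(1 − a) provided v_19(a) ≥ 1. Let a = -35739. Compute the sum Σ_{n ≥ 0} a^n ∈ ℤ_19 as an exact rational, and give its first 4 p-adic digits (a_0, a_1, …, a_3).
Σ a^n = 1/(1 − a) = 1/35740;  first 4 digits = (1, 0, 15, 13)

v_19(a) = 2 ≥ 1, so the series converges in ℤ_19 to 1/(1 − a) = 1/(1 − (-35739)) = 1/35740. Expand this rational in ℤ_19: compute digits iteratively via d_i = x_i mod 19, x_{i+1} = (x_i − d_i)/19. The first 4 digits are (1, 0, 15, 13).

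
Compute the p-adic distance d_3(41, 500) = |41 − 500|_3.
d_3(41, 500) = 1/27

Step 1 — x − y = 41 − 500 = -459. Step 2 — v_3(-459) = 3 (factor: -459 = −(3^3 · 17); the sign does not affect v_p). Step 3 — |x − y|_3 = 3^{-3} = 1/27.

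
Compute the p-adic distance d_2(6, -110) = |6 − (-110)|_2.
d_2(6, -110) = 1/4

Step 1 — x − y = 6 − (-110) = 116. Step 2 — v_2(116) = 2 (factor: 116 = (2^2 · 29); the sign does not affect v_p). Step 3 — |x − y|_2 = 2^{-2} = 1/4.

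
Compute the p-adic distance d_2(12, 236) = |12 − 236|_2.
d_2(12, 236) = 1/32

Step 1 — x − y = 12 − 236 = -224. Step 2 — v_2(-224) = 5 (factor: -224 = −(2^5 · 7); the sign does not affect v_p). Step 3 — |x − y|_2 = 2^{-5} = 1/32.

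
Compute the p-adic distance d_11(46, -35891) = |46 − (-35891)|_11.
d_11(46, -35891) = 1/1331

Step 1 — x − y = 46 − (-35891) = 35937. Step 2 — v_11(35937) = 3 (factor: 35937 = (11^3 · 27); the sign does not affect v_p). Step 3 — |x − y|_11 = 11^{-3} = 1/1331.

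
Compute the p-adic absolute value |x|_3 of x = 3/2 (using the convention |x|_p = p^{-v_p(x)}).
|3/2|_3 = 1/3

Step 1 — compute v_3(x) by factoring powers of 3 out of the numerator and denominator: v_3(3/2) = 1. Step 2 — apply |x|_p = p^{-v_p(x)} = 3^{-1} = 1/3.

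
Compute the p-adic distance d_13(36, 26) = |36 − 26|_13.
d_13(36, 26) = 1

Step 1 — x − y = 36 − 26 = 10. Step 2 — v_13(10) = 0 (factor: 10 = (13^0 · 10); the sign does not affect v_p). Step 3 — |x − y|_13 = 13^{0} = 1.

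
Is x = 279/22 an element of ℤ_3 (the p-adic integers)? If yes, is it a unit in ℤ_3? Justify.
x ∈ ℤ_3 but not a unit; v_3(x) = 2 > 0

ℤ_3 = {x ∈ ℚ_3 : v_3(x) ≥ 0} and ℤ_3^× = {x ∈ ℤ_3 : v_3(x) = 0}. Here v_3(279/22) = v_3(num) − v_3(den) = 2; compare against these criteria.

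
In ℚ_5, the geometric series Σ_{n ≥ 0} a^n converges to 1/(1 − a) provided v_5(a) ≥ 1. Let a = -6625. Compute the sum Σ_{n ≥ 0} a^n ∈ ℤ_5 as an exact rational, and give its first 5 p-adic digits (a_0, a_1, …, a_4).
Σ a^n = 1/(1 − a) = 1/6626;  first 5 digits = (1, 0, 0, 2, 4)

v_5(a) = 3 ≥ 1, so the series converges in ℤ_5 to 1/(1 − a) = 1/(1 − (-6625)) = 1/6626. Expand this rational in ℤ_5: compute digits iteratively via d_i = x_i mod 5, x_{i+1} = (x_i − d_i)/5. The first 5 digits are (1, 0, 0, 2, 4).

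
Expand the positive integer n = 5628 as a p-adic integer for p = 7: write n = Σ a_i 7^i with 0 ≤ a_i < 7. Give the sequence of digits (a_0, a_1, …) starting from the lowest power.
(a_0, a_1, …) = (0, 6, 2, 2, 2)

Repeated division by 7 gives the digits low-to-high: 5628 = 6·7^1 + 2·7^2 + 2·7^3 + 2·7^4. Digit sequence: (0, 6, 2, 2, 2).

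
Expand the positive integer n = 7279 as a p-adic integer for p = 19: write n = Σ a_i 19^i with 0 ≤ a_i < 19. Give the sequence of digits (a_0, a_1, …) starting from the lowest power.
(a_0, a_1, …) = (2, 3, 1, 1)

Repeated division by 19 gives the digits low-to-high: 7279 = 2 + 3·19^1 + 1·19^2 + 1·19^3. Digit sequence: (2, 3, 1, 1).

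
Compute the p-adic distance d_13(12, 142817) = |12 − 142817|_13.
d_13(12, 142817) = 1/28561

Step 1 — x − y = 12 − 142817 = -142805. Step 2 — v_13(-142805) = 4 (factor: -142805 = −(13^4 · 5); the sign does not affect v_p). Step 3 — |x − y|_13 = 13^{-4} = 1/28561.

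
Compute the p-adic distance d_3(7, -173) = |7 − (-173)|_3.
d_3(7, -173) = 1/9

Step 1 — x − y = 7 − (-173) = 180. Step 2 — v_3(180) = 2 (factor: 180 = (3^2 · 20); the sign does not affect v_p). Step 3 — |x − y|_3 = 3^{-2} = 1/9.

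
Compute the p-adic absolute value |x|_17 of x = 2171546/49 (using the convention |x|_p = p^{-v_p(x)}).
|2171546/49|_17 = 1/83521

Step 1 — compute v_17(x) by factoring powers of 17 out of the numerator and denominator: v_17(2171546/49) = 4. Step 2 — apply |x|_p = p^{-v_p(x)} = 17^{-4} = 1/83521.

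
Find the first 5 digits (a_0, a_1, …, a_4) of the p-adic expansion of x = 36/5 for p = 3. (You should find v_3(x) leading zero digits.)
(a_0, …, a_4) = (0, 0, 2, 2, 1)

v_3(36/5) = 2, so a_0 = ... = a_1 = 0. Factor out: x = 3^2 · u with u = 4/5 a unit in ℤ_3. Expand u iteratively via a_{v+i} = u_i mod 3, u_{i+1} = (u_i − a_{v+i})/3:
  u_0 = 4/5;  a_2 = 2;  u_1 = (u_0 − 2)/3 = -2/5
  u_1 = -2/5;  a_3 = 2;  u_2 = (u_1 − 2)/3 = -4/5
  u_2 = -4/5;  a_4 = 1;  u_3 = (u_2 − 1)/3 = -3/5
Digits: (0, 0, 2, 2, 1).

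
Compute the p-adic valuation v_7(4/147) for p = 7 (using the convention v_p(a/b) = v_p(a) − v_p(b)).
v_7(4/147) = -2

Factor powers of 7 from the numerator and denominator of the reduced fraction: 4 = 7^0 · 4 and 147 = 7^2 · 3. Apply v_p(a/b) = v_p(a) − v_p(b): v_7(4/147) = 0 − 2 = -2.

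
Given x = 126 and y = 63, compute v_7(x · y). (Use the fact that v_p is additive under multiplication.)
v_7(7938) = 2

v_p(x) = 1 (factor: 126 = 7^1 · 18); v_p(y) = 1 (factor: 63 = 7^1 · 9). Additivity: v_p(xy) = v_p(x) + v_p(y) = 1 + 1 = 2. (Direct check: xy = 7938 = 7^2 · (162).)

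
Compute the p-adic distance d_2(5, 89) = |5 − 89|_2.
d_2(5, 89) = 1/4

Step 1 — x − y = 5 − 89 = -84. Step 2 — v_2(-84) = 2 (factor: -84 = −(2^2 · 21); the sign does not affect v_p). Step 3 — |x − y|_2 = 2^{-2} = 1/4.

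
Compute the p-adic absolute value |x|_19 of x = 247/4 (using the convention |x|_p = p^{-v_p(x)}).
|247/4|_19 = 1/19

Step 1 — compute v_19(x) by factoring powers of 19 out of the numerator and denominator: v_19(247/4) = 1. Step 2 — apply |x|_p = p^{-v_p(x)} = 19^{-1} = 1/19.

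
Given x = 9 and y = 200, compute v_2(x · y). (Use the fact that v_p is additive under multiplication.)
v_2(1800) = 3

v_p(x) = 0 (factor: 9 = 2^0 · 9); v_p(y) = 3 (factor: 200 = 2^3 · 25). Additivity: v_p(xy) = v_p(x) + v_p(y) = 0 + 3 = 3. (Direct check: xy = 1800 = 2^3 · (225).)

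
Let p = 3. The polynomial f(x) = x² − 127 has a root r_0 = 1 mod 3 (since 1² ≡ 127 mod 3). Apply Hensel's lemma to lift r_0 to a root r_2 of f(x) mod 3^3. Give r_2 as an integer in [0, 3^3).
r_2 = 10 (mod 27)

Hensel's recurrence: r_{i+1} = r_i − f(r_i)·(f′(r_i))^{-1} mod 3^{i+2}, with f′(x) = 2x. Iterate:
  r_0 = 1 (mod 3)
  r_1 = 1 (mod 9)
  r_2 = 10 (mod 27)
Final: r_2 = 10, and one checks f(r_2) ≡ 0 mod 3^3.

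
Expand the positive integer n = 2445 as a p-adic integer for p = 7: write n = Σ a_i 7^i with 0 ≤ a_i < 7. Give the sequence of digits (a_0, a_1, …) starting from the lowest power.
(a_0, a_1, …) = (2, 6, 0, 0, 1)

Repeated division by 7 gives the digits low-to-high: 2445 = 2 + 6·7^1 + 1·7^4. Digit sequence: (2, 6, 0, 0, 1).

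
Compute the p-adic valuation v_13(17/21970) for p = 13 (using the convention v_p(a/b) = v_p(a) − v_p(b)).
v_13(17/21970) = -3

Factor powers of 13 from the numerator and denominator of the reduced fraction: 17 = 13^0 · 17 and 21970 = 13^3 · 10. Apply v_p(a/b) = v_p(a) − v_p(b): v_13(17/21970) = 0 − 3 = -3.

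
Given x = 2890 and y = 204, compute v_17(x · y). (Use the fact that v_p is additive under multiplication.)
v_17(589560) = 3

v_p(x) = 2 (factor: 2890 = 17^2 · 10); v_p(y) = 1 (factor: 204 = 17^1 · 12). Additivity: v_p(xy) = v_p(x) + v_p(y) = 2 + 1 = 3. (Direct check: xy = 589560 = 17^3 · (120).)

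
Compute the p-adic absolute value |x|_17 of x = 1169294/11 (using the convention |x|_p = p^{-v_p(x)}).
|1169294/11|_17 = 1/83521

Step 1 — compute v_17(x) by factoring powers of 17 out of the numerator and denominator: v_17(1169294/11) = 4. Step 2 — apply |x|_p = p^{-v_p(x)} = 17^{-4} = 1/83521.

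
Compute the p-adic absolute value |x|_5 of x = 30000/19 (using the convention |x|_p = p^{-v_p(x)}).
|30000/19|_5 = 1/625

Step 1 — compute v_5(x) by factoring powers of 5 out of the numerator and denominator: v_5(30000/19) = 4. Step 2 — apply |x|_p = p^{-v_p(x)} = 5^{-4} = 1/625.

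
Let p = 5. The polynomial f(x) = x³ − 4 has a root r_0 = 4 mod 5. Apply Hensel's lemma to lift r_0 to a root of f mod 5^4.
r_3 = 559 (mod 625)

Hensel: r_{i+1} = r_i − f(r_i)/f′(r_i) mod 5^{i+2}, where f′(x) = 3x². Iterate:
  r_0 = 4 (mod 5)
  r_1 = 9 (mod 25)
  r_2 = 59 (mod 125)
  r_3 = 559 (mod 625)
Final: r = 559 with f(r) ≡ 0 mod 5^4.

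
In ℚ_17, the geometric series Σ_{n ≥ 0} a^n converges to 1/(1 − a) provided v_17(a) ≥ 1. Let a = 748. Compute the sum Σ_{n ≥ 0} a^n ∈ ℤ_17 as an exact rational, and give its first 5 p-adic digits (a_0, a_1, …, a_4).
Σ a^n = 1/(1 − a) = -1/747;  first 5 digits = (1, 10, 0, 9, 6)

v_17(a) = 1 ≥ 1, so the series converges in ℤ_17 to 1/(1 − a) = 1/(1 − 748) = -1/747. Expand this rational in ℤ_17: compute digits iteratively via d_i = x_i mod 17, x_{i+1} = (x_i − d_i)/17. The first 5 digits are (1, 10, 0, 9, 6).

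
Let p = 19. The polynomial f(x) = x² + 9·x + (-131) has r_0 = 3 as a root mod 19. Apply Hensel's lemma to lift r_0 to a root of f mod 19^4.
r_3 = 76421 (mod 130321)

Hensel: r_{i+1} = r_i − f(r_i)·(f′(r_i))^{-1} mod 19^{i+2}, f′(x) = 2x + 9. Iterate:
  r_0 = 3 (mod 19)
  r_1 = 250 (mod 361)
  r_2 = 972 (mod 6859)
  r_3 = 76421 (mod 130321)
Final: r = 76421 satisfies f(r) ≡ 0 mod 19^4.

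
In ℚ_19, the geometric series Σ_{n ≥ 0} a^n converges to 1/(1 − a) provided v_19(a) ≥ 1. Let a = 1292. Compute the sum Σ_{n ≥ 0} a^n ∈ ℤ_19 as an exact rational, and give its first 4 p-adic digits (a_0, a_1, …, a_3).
Σ a^n = 1/(1 − a) = -1/1291;  first 4 digits = (1, 11, 10, 16)

v_19(a) = 1 ≥ 1, so the series converges in ℤ_19 to 1/(1 − a) = 1/(1 − 1292) = -1/1291. Expand this rational in ℤ_19: compute digits iteratively via d_i = x_i mod 19, x_{i+1} = (x_i − d_i)/19. The first 4 digits are (1, 11, 10, 16).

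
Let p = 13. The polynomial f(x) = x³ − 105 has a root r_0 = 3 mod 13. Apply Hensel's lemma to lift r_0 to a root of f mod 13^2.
r_1 = 81 (mod 169)

Hensel: r_{i+1} = r_i − f(r_i)/f′(r_i) mod 13^{i+2}, where f′(x) = 3x². Iterate:
  r_0 = 3 (mod 13)
  r_1 = 81 (mod 169)
Final: r = 81 with f(r) ≡ 0 mod 13^2.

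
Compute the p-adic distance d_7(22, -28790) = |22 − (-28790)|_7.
d_7(22, -28790) = 1/2401

Step 1 — x − y = 22 − (-28790) = 28812. Step 2 — v_7(28812) = 4 (factor: 28812 = (7^4 · 12); the sign does not affect v_p). Step 3 — |x − y|_7 = 7^{-4} = 1/2401.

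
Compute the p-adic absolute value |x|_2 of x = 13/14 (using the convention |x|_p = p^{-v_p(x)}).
|13/14|_2 = 2

Step 1 — compute v_2(x) by factoring powers of 2 out of the numerator and denominator: v_2(13/14) = -1. Step 2 — apply |x|_p = p^{-v_p(x)} = 2^{1} = 2.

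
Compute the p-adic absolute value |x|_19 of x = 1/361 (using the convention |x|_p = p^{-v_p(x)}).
|1/361|_19 = 361

Step 1 — compute v_19(x) by factoring powers of 19 out of the numerator and denominator: v_19(1/361) = -2. Step 2 — apply |x|_p = p^{-v_p(x)} = 19^{2} = 361.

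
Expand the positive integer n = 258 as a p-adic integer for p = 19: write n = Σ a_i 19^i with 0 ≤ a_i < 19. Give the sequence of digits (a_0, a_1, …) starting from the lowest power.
(a_0, a_1, …) = (11, 13)

Repeated division by 19 gives the digits low-to-high: 258 = 11 + 13·19^1. Digit sequence: (11, 13).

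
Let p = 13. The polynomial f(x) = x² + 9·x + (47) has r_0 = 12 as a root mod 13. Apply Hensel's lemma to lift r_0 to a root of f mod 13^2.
r_1 = 90 (mod 169)

Hensel: r_{i+1} = r_i − f(r_i)·(f′(r_i))^{-1} mod 13^{i+2}, f′(x) = 2x + 9. Iterate:
  r_0 = 12 (mod 13)
  r_1 = 90 (mod 169)
Final: r = 90 satisfies f(r) ≡ 0 mod 13^2.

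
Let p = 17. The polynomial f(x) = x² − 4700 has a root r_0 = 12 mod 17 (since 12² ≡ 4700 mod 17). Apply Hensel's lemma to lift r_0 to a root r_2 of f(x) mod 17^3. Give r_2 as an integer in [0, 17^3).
r_2 = 1117 (mod 4913)

Hensel's recurrence: r_{i+1} = r_i − f(r_i)·(f′(r_i))^{-1} mod 17^{i+2}, with f′(x) = 2x. Iterate:
  r_0 = 12 (mod 17)
  r_1 = 250 (mod 289)
  r_2 = 1117 (mod 4913)
Final: r_2 = 1117, and one checks f(r_2) ≡ 0 mod 17^3.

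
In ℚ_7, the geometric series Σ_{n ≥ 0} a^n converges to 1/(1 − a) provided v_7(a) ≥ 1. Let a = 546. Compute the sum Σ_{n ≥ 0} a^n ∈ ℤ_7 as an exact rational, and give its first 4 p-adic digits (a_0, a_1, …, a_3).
Σ a^n = 1/(1 − a) = -1/545;  first 4 digits = (1, 1, 5, 3)

v_7(a) = 1 ≥ 1, so the series converges in ℤ_7 to 1/(1 − a) = 1/(1 − 546) = -1/545. Expand this rational in ℤ_7: compute digits iteratively via d_i = x_i mod 7, x_{i+1} = (x_i − d_i)/7. The first 4 digits are (1, 1, 5, 3).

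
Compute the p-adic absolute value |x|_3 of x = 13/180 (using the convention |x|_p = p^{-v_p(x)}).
|13/180|_3 = 9

Step 1 — compute v_3(x) by factoring powers of 3 out of the numerator and denominator: v_3(13/180) = -2. Step 2 — apply |x|_p = p^{-v_p(x)} = 3^{2} = 9.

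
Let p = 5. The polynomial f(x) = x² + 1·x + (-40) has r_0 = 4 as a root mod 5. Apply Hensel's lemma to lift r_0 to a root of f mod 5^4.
r_3 = 434 (mod 625)

Hensel: r_{i+1} = r_i − f(r_i)·(f′(r_i))^{-1} mod 5^{i+2}, f′(x) = 2x + 1. Iterate:
  r_0 = 4 (mod 5)
  r_1 = 9 (mod 25)
  r_2 = 59 (mod 125)
  r_3 = 434 (mod 625)
Final: r = 434 satisfies f(r) ≡ 0 mod 5^4.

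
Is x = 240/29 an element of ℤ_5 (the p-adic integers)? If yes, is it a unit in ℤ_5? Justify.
x ∈ ℤ_5 but not a unit; v_5(x) = 1 > 0

ℤ_5 = {x ∈ ℚ_5 : v_5(x) ≥ 0} and ℤ_5^× = {x ∈ ℤ_5 : v_5(x) = 0}. Here v_5(240/29) = v_5(num) − v_5(den) = 1; compare against these criteria.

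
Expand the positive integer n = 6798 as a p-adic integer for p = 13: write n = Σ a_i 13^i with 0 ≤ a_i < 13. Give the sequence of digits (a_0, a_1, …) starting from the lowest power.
(a_0, a_1, …) = (12, 2, 1, 3)

Repeated division by 13 gives the digits low-to-high: 6798 = 12 + 2·13^1 + 1·13^2 + 3·13^3. Digit sequence: (12, 2, 1, 3).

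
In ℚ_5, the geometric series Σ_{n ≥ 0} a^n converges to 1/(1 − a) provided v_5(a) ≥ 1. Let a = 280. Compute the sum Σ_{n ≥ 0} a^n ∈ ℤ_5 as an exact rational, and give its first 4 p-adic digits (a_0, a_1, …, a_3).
Σ a^n = 1/(1 − a) = -1/279;  first 4 digits = (1, 1, 2, 0)

v_5(a) = 1 ≥ 1, so the series converges in ℤ_5 to 1/(1 − a) = 1/(1 − 280) = -1/279. Expand this rational in ℤ_5: compute digits iteratively via d_i = x_i mod 5, x_{i+1} = (x_i − d_i)/5. The first 4 digits are (1, 1, 2, 0).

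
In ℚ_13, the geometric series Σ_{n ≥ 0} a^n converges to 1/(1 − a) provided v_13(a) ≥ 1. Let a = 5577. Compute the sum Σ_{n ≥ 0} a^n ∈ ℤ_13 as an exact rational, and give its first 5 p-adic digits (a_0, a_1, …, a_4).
Σ a^n = 1/(1 − a) = -1/5576;  first 5 digits = (1, 0, 7, 2, 10)

v_13(a) = 2 ≥ 1, so the series converges in ℤ_13 to 1/(1 − a) = 1/(1 − 5577) = -1/5576. Expand this rational in ℤ_13: compute digits iteratively via d_i = x_i mod 13, x_{i+1} = (x_i − d_i)/13. The first 5 digits are (1, 0, 7, 2, 10).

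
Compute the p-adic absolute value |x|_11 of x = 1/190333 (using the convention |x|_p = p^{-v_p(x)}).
|1/190333|_11 = 14641

Step 1 — compute v_11(x) by factoring powers of 11 out of the numerator and denominator: v_11(1/190333) = -4. Step 2 — apply |x|_p = p^{-v_p(x)} = 11^{4} = 14641.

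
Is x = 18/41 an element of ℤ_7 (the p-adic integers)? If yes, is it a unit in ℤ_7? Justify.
x ∈ ℤ_7^× (unit); v_7(x) = 0

ℤ_7 = {x ∈ ℚ_7 : v_7(x) ≥ 0} and ℤ_7^× = {x ∈ ℤ_7 : v_7(x) = 0}. Here v_7(18/41) = v_7(num) − v_7(den) = 0; compare against these criteria.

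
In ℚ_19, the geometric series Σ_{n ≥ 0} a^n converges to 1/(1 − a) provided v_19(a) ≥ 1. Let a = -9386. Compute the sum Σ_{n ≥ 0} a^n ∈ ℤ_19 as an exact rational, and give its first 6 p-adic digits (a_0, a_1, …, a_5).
Σ a^n = 1/(1 − a) = 1/9387;  first 6 digits = (1, 0, 12, 17, 10, 16)

v_19(a) = 2 ≥ 1, so the series converges in ℤ_19 to 1/(1 − a) = 1/(1 − (-9386)) = 1/9387. Expand this rational in ℤ_19: compute digits iteratively via d_i = x_i mod 19, x_{i+1} = (x_i − d_i)/19. The first 6 digits are (1, 0, 12, 17, 10, 16).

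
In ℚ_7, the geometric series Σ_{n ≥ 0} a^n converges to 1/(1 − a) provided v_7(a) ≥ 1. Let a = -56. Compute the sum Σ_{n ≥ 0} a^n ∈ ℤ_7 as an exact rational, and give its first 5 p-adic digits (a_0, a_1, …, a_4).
Σ a^n = 1/(1 − a) = 1/57;  first 5 digits = (1, 6, 6, 0, 6)

v_7(a) = 1 ≥ 1, so the series converges in ℤ_7 to 1/(1 − a) = 1/(1 − (-56)) = 1/57. Expand this rational in ℤ_7: compute digits iteratively via d_i = x_i mod 7, x_{i+1} = (x_i − d_i)/7. The first 5 digits are (1, 6, 6, 0, 6).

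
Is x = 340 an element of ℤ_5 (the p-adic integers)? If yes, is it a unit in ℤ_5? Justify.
x ∈ ℤ_5 but not a unit; v_5(x) = 1 > 0

ℤ_5 = {x ∈ ℚ_5 : v_5(x) ≥ 0} and ℤ_5^× = {x ∈ ℤ_5 : v_5(x) = 0}. Here v_5(340) = v_5(num) − v_5(den) = 1; compare against these criteria.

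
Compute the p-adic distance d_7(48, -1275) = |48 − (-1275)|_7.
d_7(48, -1275) = 1/49

Step 1 — x − y = 48 − (-1275) = 1323. Step 2 — v_7(1323) = 2 (factor: 1323 = (7^2 · 27); the sign does not affect v_p). Step 3 — |x − y|_7 = 7^{-2} = 1/49.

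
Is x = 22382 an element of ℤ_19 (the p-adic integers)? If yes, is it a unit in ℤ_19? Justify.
x ∈ ℤ_19 but not a unit; v_19(x) = 2 > 0

ℤ_19 = {x ∈ ℚ_19 : v_19(x) ≥ 0} and ℤ_19^× = {x ∈ ℤ_19 : v_19(x) = 0}. Here v_19(22382) = v_19(num) − v_19(den) = 2; compare against these criteria.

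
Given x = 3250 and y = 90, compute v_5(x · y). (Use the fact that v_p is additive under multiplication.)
v_5(292500) = 4

v_p(x) = 3 (factor: 3250 = 5^3 · 26); v_p(y) = 1 (factor: 90 = 5^1 · 18). Additivity: v_p(xy) = v_p(x) + v_p(y) = 3 + 1 = 4. (Direct check: xy = 292500 = 5^4 · (468).)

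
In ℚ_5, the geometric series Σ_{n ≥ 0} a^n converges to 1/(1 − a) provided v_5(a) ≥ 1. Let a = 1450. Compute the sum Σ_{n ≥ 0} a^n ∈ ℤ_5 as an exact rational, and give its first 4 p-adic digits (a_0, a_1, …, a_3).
Σ a^n = 1/(1 − a) = -1/1449;  first 4 digits = (1, 0, 3, 1)

v_5(a) = 2 ≥ 1, so the series converges in ℤ_5 to 1/(1 − a) = 1/(1 − 1450) = -1/1449. Expand this rational in ℤ_5: compute digits iteratively via d_i = x_i mod 5, x_{i+1} = (x_i − d_i)/5. The first 4 digits are (1, 0, 3, 1).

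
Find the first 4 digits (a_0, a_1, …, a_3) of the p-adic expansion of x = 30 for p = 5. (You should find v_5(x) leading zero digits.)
(a_0, …, a_3) = (0, 1, 1, 0)

v_5(30) = 1, so a_0 = ... = a_0 = 0. Factor out: x = 5^1 · u with u = 6 a unit in ℤ_5. Expand u iteratively via a_{v+i} = u_i mod 5, u_{i+1} = (u_i − a_{v+i})/5:
  u_0 = 6;  a_1 = 1;  u_1 = (u_0 − 1)/5 = 1
  u_1 = 1;  a_2 = 1;  u_2 = (u_1 − 1)/5 = 0
  u_2 = 0;  a_3 = 0;  u_3 = (u_2 − 0)/5 = 0
Digits: (0, 1, 1, 0).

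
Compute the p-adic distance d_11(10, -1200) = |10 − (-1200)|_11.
d_11(10, -1200) = 1/121

Step 1 — x − y = 10 − (-1200) = 1210. Step 2 — v_11(1210) = 2 (factor: 1210 = (11^2 · 10); the sign does not affect v_p). Step 3 — |x − y|_11 = 11^{-2} = 1/121.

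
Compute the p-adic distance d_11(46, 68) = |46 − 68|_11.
d_11(46, 68) = 1/11

Step 1 — x − y = 46 − 68 = -22. Step 2 — v_11(-22) = 1 (factor: -22 = −(11^1 · 2); the sign does not affect v_p). Step 3 — |x − y|_11 = 11^{-1} = 1/11.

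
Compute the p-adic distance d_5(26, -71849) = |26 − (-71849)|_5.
d_5(26, -71849) = 1/3125

Step 1 — x − y = 26 − (-71849) = 71875. Step 2 — v_5(71875) = 5 (factor: 71875 = (5^5 · 23); the sign does not affect v_p). Step 3 — |x − y|_5 = 5^{-5} = 1/3125.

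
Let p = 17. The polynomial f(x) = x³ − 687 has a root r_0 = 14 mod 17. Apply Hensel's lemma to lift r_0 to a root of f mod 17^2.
r_1 = 184 (mod 289)

Hensel: r_{i+1} = r_i − f(r_i)/f′(r_i) mod 17^{i+2}, where f′(x) = 3x². Iterate:
  r_0 = 14 (mod 17)
  r_1 = 184 (mod 289)
Final: r = 184 with f(r) ≡ 0 mod 17^2.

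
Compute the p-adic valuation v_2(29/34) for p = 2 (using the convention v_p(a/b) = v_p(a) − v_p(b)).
v_2(29/34) = -1

Factor powers of 2 from the numerator and denominator of the reduced fraction: 29 = 2^0 · 29 and 34 = 2^1 · 17. Apply v_p(a/b) = v_p(a) − v_p(b): v_2(29/34) = 0 − 1 = -1.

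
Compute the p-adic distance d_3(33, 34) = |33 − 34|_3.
d_3(33, 34) = 1

Step 1 — x − y = 33 − 34 = -1. Step 2 — v_3(-1) = 0 (factor: -1 = −(3^0 · 1); the sign does not affect v_p). Step 3 — |x − y|_3 = 3^{0} = 1.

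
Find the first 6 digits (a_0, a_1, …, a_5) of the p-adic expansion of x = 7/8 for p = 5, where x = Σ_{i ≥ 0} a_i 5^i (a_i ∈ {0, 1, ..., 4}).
(a_0, …, a_5) = (4, 0, 3, 0, 3, 0)

v_5(7/8) = 0 (numerator and denominator both coprime to 5), so x ∈ ℤ_5^×. Compute digits iteratively via a_i = x_i mod 5, x_{i+1} = (x_i − a_i)/5, with x_0 = x:
  x_0 = 7/8;  a_0 = 4;  x_1 = (x_0 − 4)/5 = -5/8
  x_1 = -5/8;  a_1 = 0;  x_2 = (x_1 − 0)/5 = -1/8
  x_2 = -1/8;  a_2 = 3;  x_3 = (x_2 − 3)/5 = -5/8
  x_3 = -5/8;  a_3 = 0;  x_4 = (x_3 − 0)/5 = -1/8
  x_4 = -1/8;  a_4 = 3;  x_5 = (x_4 − 3)/5 = -5/8
  x_5 = -5/8;  a_5 = 0;  x_6 = (x_5 − 0)/5 = -1/8
Digits: (4, 0, 3, 0, 3, 0).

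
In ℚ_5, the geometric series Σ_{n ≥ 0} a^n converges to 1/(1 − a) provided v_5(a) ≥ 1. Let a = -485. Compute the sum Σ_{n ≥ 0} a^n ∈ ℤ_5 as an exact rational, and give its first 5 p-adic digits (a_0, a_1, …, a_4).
Σ a^n = 1/(1 − a) = 1/486;  first 5 digits = (1, 3, 4, 4, 1)

v_5(a) = 1 ≥ 1, so the series converges in ℤ_5 to 1/(1 − a) = 1/(1 − (-485)) = 1/486. Expand this rational in ℤ_5: compute digits iteratively via d_i = x_i mod 5, x_{i+1} = (x_i − d_i)/5. The first 5 digits are (1, 3, 4, 4, 1).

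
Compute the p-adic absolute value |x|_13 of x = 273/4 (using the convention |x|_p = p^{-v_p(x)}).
|273/4|_13 = 1/13

Step 1 — compute v_13(x) by factoring powers of 13 out of the numerator and denominator: v_13(273/4) = 1. Step 2 — apply |x|_p = p^{-v_p(x)} = 13^{-1} = 1/13.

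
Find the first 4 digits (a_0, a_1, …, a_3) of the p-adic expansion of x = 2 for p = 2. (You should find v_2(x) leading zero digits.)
(a_0, …, a_3) = (0, 1, 0, 0)

v_2(2) = 1, so a_0 = ... = a_0 = 0. Factor out: x = 2^1 · u with u = 1 a unit in ℤ_2. Expand u iteratively via a_{v+i} = u_i mod 2, u_{i+1} = (u_i − a_{v+i})/2:
  u_0 = 1;  a_1 = 1;  u_1 = (u_0 − 1)/2 = 0
  u_1 = 0;  a_2 = 0;  u_2 = (u_1 − 0)/2 = 0
  u_2 = 0;  a_3 = 0;  u_3 = (u_2 − 0)/2 = 0
Digits: (0, 1, 0, 0).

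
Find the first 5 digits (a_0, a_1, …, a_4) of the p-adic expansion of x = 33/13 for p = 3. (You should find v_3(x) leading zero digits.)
(a_0, …, a_4) = (0, 2, 1, 0, 1)

v_3(33/13) = 1, so a_0 = ... = a_0 = 0. Factor out: x = 3^1 · u with u = 11/13 a unit in ℤ_3. Expand u iteratively via a_{v+i} = u_i mod 3, u_{i+1} = (u_i − a_{v+i})/3:
  u_0 = 11/13;  a_1 = 2;  u_1 = (u_0 − 2)/3 = -5/13
  u_1 = -5/13;  a_2 = 1;  u_2 = (u_1 − 1)/3 = -6/13
  u_2 = -6/13;  a_3 = 0;  u_3 = (u_2 − 0)/3 = -2/13
  u_3 = -2/13;  a_4 = 1;  u_4 = (u_3 − 1)/3 = -5/13
Digits: (0, 2, 1, 0, 1).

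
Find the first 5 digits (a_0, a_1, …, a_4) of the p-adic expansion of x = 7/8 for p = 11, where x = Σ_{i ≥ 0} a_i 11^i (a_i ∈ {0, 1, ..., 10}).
(a_0, …, a_4) = (5, 1, 4, 1, 4)

v_11(7/8) = 0 (numerator and denominator both coprime to 11), so x ∈ ℤ_11^×. Compute digits iteratively via a_i = x_i mod 11, x_{i+1} = (x_i − a_i)/11, with x_0 = x:
  x_0 = 7/8;  a_0 = 5;  x_1 = (x_0 − 5)/11 = -3/8
  x_1 = -3/8;  a_1 = 1;  x_2 = (x_1 − 1)/11 = -1/8
  x_2 = -1/8;  a_2 = 4;  x_3 = (x_2 − 4)/11 = -3/8
  x_3 = -3/8;  a_3 = 1;  x_4 = (x_3 − 1)/11 = -1/8
  x_4 = -1/8;  a_4 = 4;  x_5 = (x_4 − 4)/11 = -3/8
Digits: (5, 1, 4, 1, 4).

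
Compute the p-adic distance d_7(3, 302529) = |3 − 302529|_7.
d_7(3, 302529) = 1/16807

Step 1 — x − y = 3 − 302529 = -302526. Step 2 — v_7(-302526) = 5 (factor: -302526 = −(7^5 · 18); the sign does not affect v_p). Step 3 — |x − y|_7 = 7^{-5} = 1/16807.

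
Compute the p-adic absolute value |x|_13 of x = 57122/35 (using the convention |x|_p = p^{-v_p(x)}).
|57122/35|_13 = 1/28561

Step 1 — compute v_13(x) by factoring powers of 13 out of the numerator and denominator: v_13(57122/35) = 4. Step 2 — apply |x|_p = p^{-v_p(x)} = 13^{-4} = 1/28561.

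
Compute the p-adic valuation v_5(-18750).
v_5(-18750) = 5

v_5(n) is the largest exponent k such that 5^k divides n. Factor out: -18750 = -5^5 · 6. (Sign doesn't affect v_p.) So v_5(-18750) = 5.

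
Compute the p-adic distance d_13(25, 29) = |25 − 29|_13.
d_13(25, 29) = 1

Step 1 — x − y = 25 − 29 = -4. Step 2 — v_13(-4) = 0 (factor: -4 = −(13^0 · 4); the sign does not affect v_p). Step 3 — |x − y|_13 = 13^{0} = 1.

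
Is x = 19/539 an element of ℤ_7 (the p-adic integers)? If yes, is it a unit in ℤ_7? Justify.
x ∉ ℤ_7 (v_7(x) = -2 < 0)

ℤ_7 = {x ∈ ℚ_7 : v_7(x) ≥ 0} and ℤ_7^× = {x ∈ ℤ_7 : v_7(x) = 0}. Here v_7(19/539) = v_7(num) − v_7(den) = -2; compare against these criteria.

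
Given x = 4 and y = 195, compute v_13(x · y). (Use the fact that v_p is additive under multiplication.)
v_13(780) = 1

v_p(x) = 0 (factor: 4 = 13^0 · 4); v_p(y) = 1 (factor: 195 = 13^1 · 15). Additivity: v_p(xy) = v_p(x) + v_p(y) = 0 + 1 = 1. (Direct check: xy = 780 = 13^1 · (60).)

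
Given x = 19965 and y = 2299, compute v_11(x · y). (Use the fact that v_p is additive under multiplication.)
v_11(45899535) = 5

v_p(x) = 3 (factor: 19965 = 11^3 · 15); v_p(y) = 2 (factor: 2299 = 11^2 · 19). Additivity: v_p(xy) = v_p(x) + v_p(y) = 3 + 2 = 5. (Direct check: xy = 45899535 = 11^5 · (285).)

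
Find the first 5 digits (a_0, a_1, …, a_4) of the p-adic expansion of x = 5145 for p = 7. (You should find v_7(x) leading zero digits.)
(a_0, …, a_4) = (0, 0, 0, 1, 2)

v_7(5145) = 3, so a_0 = ... = a_2 = 0. Factor out: x = 7^3 · u with u = 15 a unit in ℤ_7. Expand u iteratively via a_{v+i} = u_i mod 7, u_{i+1} = (u_i − a_{v+i})/7:
  u_0 = 15;  a_3 = 1;  u_1 = (u_0 − 1)/7 = 2
  u_1 = 2;  a_4 = 2;  u_2 = (u_1 − 2)/7 = 0
Digits: (0, 0, 0, 1, 2).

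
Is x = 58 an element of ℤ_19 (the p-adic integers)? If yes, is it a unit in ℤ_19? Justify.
x ∈ ℤ_19^× (unit); v_19(x) = 0

ℤ_19 = {x ∈ ℚ_19 : v_19(x) ≥ 0} and ℤ_19^× = {x ∈ ℤ_19 : v_19(x) = 0}. Here v_19(58) = v_19(num) − v_19(den) = 0; compare against these criteria.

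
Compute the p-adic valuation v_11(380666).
v_11(380666) = 4

v_11(n) is the largest exponent k such that 11^k divides n. Factor out: 380666 = 11^4 · 26. (Sign doesn't affect v_p.) So v_11(380666) = 4.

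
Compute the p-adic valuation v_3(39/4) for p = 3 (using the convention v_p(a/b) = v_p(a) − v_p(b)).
v_3(39/4) = 1

Factor powers of 3 from the numerator and denominator of the reduced fraction: 39 = 3^1 · 13 and 4 = 3^0 · 4. Apply v_p(a/b) = v_p(a) − v_p(b): v_3(39/4) = 1 − 0 = 1.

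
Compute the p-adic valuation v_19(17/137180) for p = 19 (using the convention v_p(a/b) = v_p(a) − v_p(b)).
v_19(17/137180) = -3

Factor powers of 19 from the numerator and denominator of the reduced fraction: 17 = 19^0 · 17 and 137180 = 19^3 · 20. Apply v_p(a/b) = v_p(a) − v_p(b): v_19(17/137180) = 0 − 3 = -3.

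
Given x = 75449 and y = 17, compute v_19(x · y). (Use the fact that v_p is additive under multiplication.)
v_19(1282633) = 3

v_p(x) = 3 (factor: 75449 = 19^3 · 11); v_p(y) = 0 (factor: 17 = 19^0 · 17). Additivity: v_p(xy) = v_p(x) + v_p(y) = 3 + 0 = 3. (Direct check: xy = 1282633 = 19^3 · (187).)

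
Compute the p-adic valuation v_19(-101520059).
v_19(-101520059) = 5

v_19(n) is the largest exponent k such that 19^k divides n. Factor out: -101520059 = -19^5 · 41. (Sign doesn't affect v_p.) So v_19(-101520059) = 5.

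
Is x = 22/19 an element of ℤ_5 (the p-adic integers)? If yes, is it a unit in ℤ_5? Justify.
x ∈ ℤ_5^× (unit); v_5(x) = 0

ℤ_5 = {x ∈ ℚ_5 : v_5(x) ≥ 0} and ℤ_5^× = {x ∈ ℤ_5 : v_5(x) = 0}. Here v_5(22/19) = v_5(num) − v_5(den) = 0; compare against these criteria.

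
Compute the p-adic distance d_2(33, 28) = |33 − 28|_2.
d_2(33, 28) = 1

Step 1 — x − y = 33 − 28 = 5. Step 2 — v_2(5) = 0 (factor: 5 = (2^0 · 5); the sign does not affect v_p). Step 3 — |x − y|_2 = 2^{0} = 1.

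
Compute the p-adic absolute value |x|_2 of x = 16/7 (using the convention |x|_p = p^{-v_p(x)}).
|16/7|_2 = 1/16

Step 1 — compute v_2(x) by factoring powers of 2 out of the numerator and denominator: v_2(16/7) = 4. Step 2 — apply |x|_p = p^{-v_p(x)} = 2^{-4} = 1/16.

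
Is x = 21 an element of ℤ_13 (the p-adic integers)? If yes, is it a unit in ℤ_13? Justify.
x ∈ ℤ_13^× (unit); v_13(x) = 0

ℤ_13 = {x ∈ ℚ_13 : v_13(x) ≥ 0} and ℤ_13^× = {x ∈ ℤ_13 : v_13(x) = 0}. Here v_13(21) = v_13(num) − v_13(den) = 0; compare against these criteria.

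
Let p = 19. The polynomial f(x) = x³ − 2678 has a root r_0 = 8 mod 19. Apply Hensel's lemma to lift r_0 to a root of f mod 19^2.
r_1 = 8 (mod 361)

Hensel: r_{i+1} = r_i − f(r_i)/f′(r_i) mod 19^{i+2}, where f′(x) = 3x². Iterate:
  r_0 = 8 (mod 19)
  r_1 = 8 (mod 361)
Final: r = 8 with f(r) ≡ 0 mod 19^2.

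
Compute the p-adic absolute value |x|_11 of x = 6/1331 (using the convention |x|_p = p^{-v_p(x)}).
|6/1331|_11 = 1331

Step 1 — compute v_11(x) by factoring powers of 11 out of the numerator and denominator: v_11(6/1331) = -3. Step 2 — apply |x|_p = p^{-v_p(x)} = 11^{3} = 1331.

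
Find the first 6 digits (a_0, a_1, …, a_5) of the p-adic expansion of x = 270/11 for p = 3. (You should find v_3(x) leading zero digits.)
(a_0, …, a_5) = (0, 0, 0, 2, 1, 2)

v_3(270/11) = 3, so a_0 = ... = a_2 = 0. Factor out: x = 3^3 · u with u = 10/11 a unit in ℤ_3. Expand u iteratively via a_{v+i} = u_i mod 3, u_{i+1} = (u_i − a_{v+i})/3:
  u_0 = 10/11;  a_3 = 2;  u_1 = (u_0 − 2)/3 = -4/11
  u_1 = -4/11;  a_4 = 1;  u_2 = (u_1 − 1)/3 = -5/11
  u_2 = -5/11;  a_5 = 2;  u_3 = (u_2 − 2)/3 = -9/11
Digits: (0, 0, 0, 2, 1, 2).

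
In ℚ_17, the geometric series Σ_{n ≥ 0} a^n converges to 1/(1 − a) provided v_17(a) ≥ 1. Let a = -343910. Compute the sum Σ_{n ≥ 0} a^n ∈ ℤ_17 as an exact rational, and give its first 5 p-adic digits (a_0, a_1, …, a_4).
Σ a^n = 1/(1 − a) = 1/343911;  first 5 digits = (1, 0, 0, 15, 12)

v_17(a) = 3 ≥ 1, so the series converges in ℤ_17 to 1/(1 − a) = 1/(1 − (-343910)) = 1/343911. Expand this rational in ℤ_17: compute digits iteratively via d_i = x_i mod 17, x_{i+1} = (x_i − d_i)/17. The first 5 digits are (1, 0, 0, 15, 12).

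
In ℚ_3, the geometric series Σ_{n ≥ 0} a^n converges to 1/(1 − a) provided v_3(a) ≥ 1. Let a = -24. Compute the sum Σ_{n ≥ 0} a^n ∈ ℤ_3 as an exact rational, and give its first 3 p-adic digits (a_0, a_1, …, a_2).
Σ a^n = 1/(1 − a) = 1/25;  first 3 digits = (1, 1, 1)

v_3(a) = 1 ≥ 1, so the series converges in ℤ_3 to 1/(1 − a) = 1/(1 − (-24)) = 1/25. Expand this rational in ℤ_3: compute digits iteratively via d_i = x_i mod 3, x_{i+1} = (x_i − d_i)/3. The first 3 digits are (1, 1, 1).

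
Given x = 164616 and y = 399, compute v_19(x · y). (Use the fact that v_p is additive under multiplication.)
v_19(65681784) = 4

v_p(x) = 3 (factor: 164616 = 19^3 · 24); v_p(y) = 1 (factor: 399 = 19^1 · 21). Additivity: v_p(xy) = v_p(x) + v_p(y) = 3 + 1 = 4. (Direct check: xy = 65681784 = 19^4 · (504).)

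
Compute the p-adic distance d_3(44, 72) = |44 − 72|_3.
d_3(44, 72) = 1

Step 1 — x − y = 44 − 72 = -28. Step 2 — v_3(-28) = 0 (factor: -28 = −(3^0 · 28); the sign does not affect v_p). Step 3 — |x − y|_3 = 3^{0} = 1.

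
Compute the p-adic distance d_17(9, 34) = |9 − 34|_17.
d_17(9, 34) = 1

Step 1 — x − y = 9 − 34 = -25. Step 2 — v_17(-25) = 0 (factor: -25 = −(17^0 · 25); the sign does not affect v_p). Step 3 — |x − y|_17 = 17^{0} = 1.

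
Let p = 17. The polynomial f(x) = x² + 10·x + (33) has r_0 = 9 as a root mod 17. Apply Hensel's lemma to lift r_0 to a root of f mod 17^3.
r_2 = 2066 (mod 4913)

Hensel: r_{i+1} = r_i − f(r_i)·(f′(r_i))^{-1} mod 17^{i+2}, f′(x) = 2x + 10. Iterate:
  r_0 = 9 (mod 17)
  r_1 = 43 (mod 289)
  r_2 = 2066 (mod 4913)
Final: r = 2066 satisfies f(r) ≡ 0 mod 17^3.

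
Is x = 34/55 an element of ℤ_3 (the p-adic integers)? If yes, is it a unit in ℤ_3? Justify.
x ∈ ℤ_3^× (unit); v_3(x) = 0

ℤ_3 = {x ∈ ℚ_3 : v_3(x) ≥ 0} and ℤ_3^× = {x ∈ ℤ_3 : v_3(x) = 0}. Here v_3(34/55) = v_3(num) − v_3(den) = 0; compare against these criteria.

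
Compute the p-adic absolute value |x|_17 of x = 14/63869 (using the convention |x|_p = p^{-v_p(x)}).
|14/63869|_17 = 4913

Step 1 — compute v_17(x) by factoring powers of 17 out of the numerator and denominator: v_17(14/63869) = -3. Step 2 — apply |x|_p = p^{-v_p(x)} = 17^{3} = 4913.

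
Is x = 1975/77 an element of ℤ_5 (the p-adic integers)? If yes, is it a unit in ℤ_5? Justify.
x ∈ ℤ_5 but not a unit; v_5(x) = 2 > 0

ℤ_5 = {x ∈ ℚ_5 : v_5(x) ≥ 0} and ℤ_5^× = {x ∈ ℤ_5 : v_5(x) = 0}. Here v_5(1975/77) = v_5(num) − v_5(den) = 2; compare against these criteria.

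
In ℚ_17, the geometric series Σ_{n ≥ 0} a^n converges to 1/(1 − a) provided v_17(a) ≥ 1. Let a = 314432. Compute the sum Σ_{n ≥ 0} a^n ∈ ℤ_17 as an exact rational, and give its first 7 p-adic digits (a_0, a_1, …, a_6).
Σ a^n = 1/(1 − a) = -1/314431;  first 7 digits = (1, 0, 0, 13, 3, 0, 16)

v_17(a) = 3 ≥ 1, so the series converges in ℤ_17 to 1/(1 − a) = 1/(1 − 314432) = -1/314431. Expand this rational in ℤ_17: compute digits iteratively via d_i = x_i mod 17, x_{i+1} = (x_i − d_i)/17. The first 7 digits are (1, 0, 0, 13, 3, 0, 16).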